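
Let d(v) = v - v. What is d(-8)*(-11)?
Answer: 0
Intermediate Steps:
d(v) = 0
d(-8)*(-11) = 0*(-11) = 0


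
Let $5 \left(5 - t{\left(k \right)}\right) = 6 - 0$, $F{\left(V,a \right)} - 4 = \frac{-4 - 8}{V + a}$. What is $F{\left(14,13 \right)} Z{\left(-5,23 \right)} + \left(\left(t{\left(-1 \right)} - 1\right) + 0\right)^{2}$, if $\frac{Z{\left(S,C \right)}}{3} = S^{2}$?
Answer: $\frac{20588}{75} \approx 274.51$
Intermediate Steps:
$Z{\left(S,C \right)} = 3 S^{2}$
$F{\left(V,a \right)} = 4 - \frac{12}{V + a}$ ($F{\left(V,a \right)} = 4 + \frac{-4 - 8}{V + a} = 4 - \frac{12}{V + a}$)
$t{\left(k \right)} = \frac{19}{5}$ ($t{\left(k \right)} = 5 - \frac{6 - 0}{5} = 5 - \frac{6 + 0}{5} = 5 - \frac{6}{5} = \frac{19}{5}$)
$F{\left(14,13 \right)} Z{\left(-5,23 \right)} + \left(\left(t{\left(-1 \right)} - 1\right) + 0\right)^{2} = \frac{4 \left(-3 + 14 + 13\right)}{14 + 13} \cdot 3 \left(-5\right)^{2} + \left(\left(\frac{19}{5} - 1\right) + 0\right)^{2} = 4 \cdot \frac{1}{27} \cdot 24 \cdot 3 \cdot 25 + \left(\left(\frac{19}{5} - 1\right) + 0\right)^{2} = 4 \cdot \frac{1}{27} \cdot 24 \cdot 75 + \left(\frac{14}{5} + 0\right)^{2} = \frac{32}{9} \cdot 75 + \left(\frac{14}{5}\right)^{2} = \frac{800}{3} + \frac{196}{25} = \frac{20588}{75}$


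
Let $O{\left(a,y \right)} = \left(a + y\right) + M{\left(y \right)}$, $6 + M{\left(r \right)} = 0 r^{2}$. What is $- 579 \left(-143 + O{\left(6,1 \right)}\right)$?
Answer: $82218$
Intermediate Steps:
$M{\left(r \right)} = -6$ ($M{\left(r \right)} = -6 + 0 r^{2} = -6 + 0 = -6$)
$O{\left(a,y \right)} = -6 + a + y$ ($O{\left(a,y \right)} = \left(a + y\right) - 6 = -6 + a + y$)
$- 579 \left(-143 + O{\left(6,1 \right)}\right) = - 579 \left(-143 + \left(-6 + 6 + 1\right)\right) = - 579 \left(-143 + 1\right) = \left(-579\right) \left(-142\right) = 82218$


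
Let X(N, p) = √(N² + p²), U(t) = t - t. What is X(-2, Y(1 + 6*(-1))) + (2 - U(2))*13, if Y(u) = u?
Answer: 26 + √29 ≈ 31.385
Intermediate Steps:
U(t) = 0
X(-2, Y(1 + 6*(-1))) + (2 - U(2))*13 = √((-2)² + (1 + 6*(-1))²) + (2 - 1*0)*13 = √(4 + (1 - 6)²) + (2 + 0)*13 = √(4 + (-5)²) + 2*13 = √(4 + 25) + 26 = √29 + 26 = 26 + √29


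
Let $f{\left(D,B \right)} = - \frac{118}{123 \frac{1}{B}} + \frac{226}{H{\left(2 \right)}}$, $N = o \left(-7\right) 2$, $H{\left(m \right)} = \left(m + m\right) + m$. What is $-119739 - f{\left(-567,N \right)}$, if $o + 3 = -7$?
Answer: $- \frac{14716010}{123} \approx -1.1964 \cdot 10^{5}$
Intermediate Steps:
$o = -10$ ($o = -3 - 7 = -10$)
$H{\left(m \right)} = 3 m$ ($H{\left(m \right)} = 2 m + m = 3 m$)
$N = 140$ ($N = \left(-10\right) \left(-7\right) 2 = 70 \cdot 2 = 140$)
$f{\left(D,B \right)} = \frac{113}{3} - \frac{118 B}{123}$ ($f{\left(D,B \right)} = - \frac{118}{123 \frac{1}{B}} + \frac{226}{3 \cdot 2} = - 118 \frac{B}{123} + \frac{226}{6} = - \frac{118 B}{123} + 226 \cdot \frac{1}{6} = - \frac{118 B}{123} + \frac{113}{3} = \frac{113}{3} - \frac{118 B}{123}$)
$-119739 - f{\left(-567,N \right)} = -119739 - \left(\frac{113}{3} - \frac{16520}{123}\right) = -119739 - - \frac{11887}{123} = -119739 + \frac{11887}{123} = - \frac{14716010}{123}$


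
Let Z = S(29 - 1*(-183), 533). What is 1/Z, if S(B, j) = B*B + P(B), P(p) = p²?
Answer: 1/89888 ≈ 1.1125e-5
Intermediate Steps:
S(B, j) = 2*B² (S(B, j) = B*B + B² = B² + B² = 2*B²)
Z = 89888 (Z = 2*(29 - 1*(-183))² = 2*(29 + 183)² = 2*212² = 2*44944 = 89888)
1/Z = 1/89888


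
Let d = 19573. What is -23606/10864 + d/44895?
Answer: -423575149/243869640 ≈ -1.7369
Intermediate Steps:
-23606/10864 + d/44895 = -23606/10864 + 19573/44895 = -23606*1/10864 + 19573*(1/44895) = -11803/5432 + 19573/44895 = -423575149/243869640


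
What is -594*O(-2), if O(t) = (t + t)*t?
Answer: -4752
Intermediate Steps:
O(t) = 2*t² (O(t) = (2*t)*t = 2*t²)
-594*O(-2) = -1188*(-2)² = -1188*4 = -594*8 = -4752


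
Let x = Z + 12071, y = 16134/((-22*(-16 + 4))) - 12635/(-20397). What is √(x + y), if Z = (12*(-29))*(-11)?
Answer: √3213888372644235/448734 ≈ 126.34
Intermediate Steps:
Z = 3828 (Z = -348*(-11) = 3828)
y = 55403473/897468 (y = 16134/((-22*(-12))) - 12635*(-1/20397) = 16134/264 + 12635/20397 = 16134*(1/264) + 12635/20397 = 2689/44 + 12635/20397 = 55403473/897468 ≈ 61.733)
x = 15899 (x = 3828 + 12071 = 15899)
√(x + y) = √(15899 + 55403473/897468) = √(14324247205/897468) = √3213888372644235/448734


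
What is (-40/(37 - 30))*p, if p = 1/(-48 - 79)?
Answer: 40/889 ≈ 0.044994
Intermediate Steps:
p = -1/127 (p = 1/(-127) = -1/127 ≈ -0.0078740)
(-40/(37 - 30))*p = -40/(37 - 30)*(-1/127) = -40/7*(-1/127) = 40/889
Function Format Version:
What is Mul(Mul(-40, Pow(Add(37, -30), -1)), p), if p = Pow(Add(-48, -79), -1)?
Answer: Rational(40, 889) ≈ 0.044994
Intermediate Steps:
p = Rational(-1, 127) (p = Pow(-127, -1) = Rational(-1, 127) ≈ -0.0078740)
Mul(Mul(-40, Pow(Add(37, -30), -1)), p) = Mul(Mul(-40, Pow(Add(37, -30), -1)), Rational(-1, 127)) = Mul(Mul(-40, Pow(7, -1)), Rational(-1, 127)) = Mul(Mul(-40, Rational(1, 7)), Rational(-1, 127)) = Mul(Rational(-40, 7), Rational(-1, 127)) = Rational(40, 889)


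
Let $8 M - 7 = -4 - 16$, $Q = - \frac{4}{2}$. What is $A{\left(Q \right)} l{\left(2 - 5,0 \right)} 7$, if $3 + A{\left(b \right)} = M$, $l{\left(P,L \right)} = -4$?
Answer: $\frac{259}{2} \approx 129.5$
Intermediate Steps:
$Q = -2$ ($Q = \left(-4\right) \frac{1}{2} = -2$)
$M = - \frac{13}{8}$ ($M = \frac{7}{8} + \frac{-4 - 16}{8} = \frac{7}{8} + \frac{1}{8} \left(-20\right) = \frac{7}{8} - \frac{5}{2} = - \frac{13}{8} \approx -1.625$)
$A{\left(b \right)} = - \frac{37}{8}$ ($A{\left(b \right)} = -3 - \frac{13}{8} = - \frac{37}{8}$)
$A{\left(Q \right)} l{\left(2 - 5,0 \right)} 7 = \left(- \frac{37}{8}\right) \left(-4\right) 7 = \frac{37}{2} \cdot 7 = \frac{259}{2}$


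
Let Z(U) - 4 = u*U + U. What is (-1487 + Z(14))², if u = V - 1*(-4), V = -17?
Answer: 2725801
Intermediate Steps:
u = -13 (u = -17 - 1*(-4) = -17 + 4 = -13)
Z(U) = 4 - 12*U (Z(U) = 4 + (-13*U + U) = 4 - 12*U)
(-1487 + Z(14))² = (-1487 + (4 - 12*14))² = (-1487 + (4 - 168))² = (-1487 - 164)² = (-1651)² = 2725801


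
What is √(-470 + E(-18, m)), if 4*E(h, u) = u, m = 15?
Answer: I*√1865/2 ≈ 21.593*I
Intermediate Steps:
E(h, u) = u/4
√(-470 + E(-18, m)) = √(-470 + (¼)*15) = √(-470 + 15/4) = √(-1865/4) = I*√1865/2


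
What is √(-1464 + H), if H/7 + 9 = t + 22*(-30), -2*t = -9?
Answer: 9*I*√302/2 ≈ 78.202*I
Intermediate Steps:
t = 9/2 (t = -½*(-9) = 9/2 ≈ 4.5000)
H = -9303/2 (H = -63 + 7*(9/2 + 22*(-30)) = -63 + 7*(9/2 - 660) = -63 + 7*(-1311/2) = -63 - 9177/2 = -9303/2 ≈ -4651.5)
√(-1464 + H) = √(-1464 - 9303/2) = √(-12231/2) = 9*I*√302/2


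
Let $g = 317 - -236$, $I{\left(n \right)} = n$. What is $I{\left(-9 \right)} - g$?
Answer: $-562$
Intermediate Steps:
$g = 553$ ($g = 317 + 236 = 553$)
$I{\left(-9 \right)} - g = -9 - 553 = -562$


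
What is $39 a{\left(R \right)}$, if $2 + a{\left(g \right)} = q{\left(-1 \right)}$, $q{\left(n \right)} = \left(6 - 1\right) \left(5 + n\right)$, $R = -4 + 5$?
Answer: $702$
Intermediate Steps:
$R = 1$
$q{\left(n \right)} = 25 + 5 n$ ($q{\left(n \right)} = 5 \left(5 + n\right) = 25 + 5 n$)
$a{\left(g \right)} = 18$ ($a{\left(g \right)} = -2 + \left(25 + 5 \left(-1\right)\right) = -2 + \left(25 - 5\right) = -2 + 20 = 18$)
$39 a{\left(R \right)} = 39 \cdot 18 = 702$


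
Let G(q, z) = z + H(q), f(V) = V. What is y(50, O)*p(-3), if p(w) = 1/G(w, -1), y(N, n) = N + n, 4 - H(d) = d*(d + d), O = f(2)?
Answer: -52/15 ≈ -3.4667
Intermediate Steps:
O = 2
H(d) = 4 - 2*d**2 (H(d) = 4 - d*(d + d) = 4 - d*2*d = 4 - 2*d**2)
G(q, z) = 4 + z - 2*q**2 (G(q, z) = z + (4 - 2*q**2) = 4 + z - 2*q**2)
p(w) = 1/(3 - 2*w**2) (p(w) = 1/(4 - 1 - 2*w**2) = 1/(3 - 2*w**2))
y(50, O)*p(-3) = (50 + 2)*(-1/(-3 + 2*(-3)**2)) = 52*(-1/(-3 + 2*9)) = 52*(-1/(-3 + 18)) = 52*(-1/15) = -52/15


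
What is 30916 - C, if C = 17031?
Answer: 13885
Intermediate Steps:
30916 - C = 30916 - 1*17031 = 30916 - 17031 = 13885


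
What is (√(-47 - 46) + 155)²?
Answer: (155 + I*√93)² ≈ 23932.0 + 2989.5*I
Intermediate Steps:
(√(-47 - 46) + 155)² = (√(-93) + 155)² = (I*√93 + 155)² = (155 + I*√93)²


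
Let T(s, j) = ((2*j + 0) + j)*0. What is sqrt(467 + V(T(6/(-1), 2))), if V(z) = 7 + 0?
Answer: sqrt(474) ≈ 21.772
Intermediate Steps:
T(s, j) = 0 (T(s, j) = (2*j + j)*0 = (3*j)*0 = 0)
V(z) = 7
sqrt(467 + V(T(6/(-1), 2))) = sqrt(467 + 7) = sqrt(474)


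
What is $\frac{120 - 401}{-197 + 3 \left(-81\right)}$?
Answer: $\frac{281}{440} \approx 0.63864$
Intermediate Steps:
$\frac{120 - 401}{-197 + 3 \left(-81\right)} = - \frac{281}{-197 - 243} = - \frac{281}{-440} = \left(-281\right) \left(- \frac{1}{440}\right) = \frac{281}{440}$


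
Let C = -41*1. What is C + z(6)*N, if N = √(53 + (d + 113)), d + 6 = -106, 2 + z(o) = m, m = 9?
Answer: -41 + 21*√6 ≈ 10.439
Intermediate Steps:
z(o) = 7 (z(o) = -2 + 9 = 7)
d = -112 (d = -6 - 106 = -112)
N = 3*√6 (N = √(53 + (-112 + 113)) = √(53 + 1) = √54 = 3*√6 ≈ 7.3485)
C = -41
C + z(6)*N = -41 + 7*(3*√6) = -41 + 21*√6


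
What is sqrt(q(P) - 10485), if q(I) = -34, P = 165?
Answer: I*sqrt(10519) ≈ 102.56*I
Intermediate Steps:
sqrt(q(P) - 10485) = sqrt(-34 - 10485) = sqrt(-10519) = I*sqrt(10519)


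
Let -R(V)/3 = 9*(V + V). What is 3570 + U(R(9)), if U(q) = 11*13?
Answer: 3713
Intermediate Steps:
R(V) = -54*V (R(V) = -27*(V + V) = -27*2*V = -54*V)
U(q) = 143
3570 + U(R(9)) = 3570 + 143 = 3713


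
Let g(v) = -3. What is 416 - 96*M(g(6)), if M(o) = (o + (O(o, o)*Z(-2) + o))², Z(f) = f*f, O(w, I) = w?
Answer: -30688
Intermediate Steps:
Z(f) = f²
M(o) = 36*o² (M(o) = (o + (o*(-2)² + o))² = (o + (o*4 + o))² = (o + (4*o + o))² = (o + 5*o)² = (6*o)² = 36*o²)
416 - 96*M(g(6)) = 416 - 3456*(-3)² = 416 - 3456*9 = 416 - 96*324 = 416 - 31104 = -30688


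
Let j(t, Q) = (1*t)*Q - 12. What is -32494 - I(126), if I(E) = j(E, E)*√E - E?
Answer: -32368 - 47592*√14 ≈ -2.1044e+5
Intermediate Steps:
j(t, Q) = -12 + Q*t (j(t, Q) = t*Q - 12 = Q*t - 12 = -12 + Q*t)
I(E) = -E + √E*(-12 + E²) (I(E) = (-12 + E*E)*√E - E = (-12 + E²)*√E - E = √E*(-12 + E²) - E = -E + √E*(-12 + E²))
-32494 - I(126) = -32494 - (-1*126 + √126*(-12 + 126²)) = -32494 - (-126 + (3*√14)*(-12 + 15876)) = -32494 - (-126 + (3*√14)*15864) = -32494 - (-126 + 47592*√14) = -32494 + (126 - 47592*√14) = -32368 - 47592*√14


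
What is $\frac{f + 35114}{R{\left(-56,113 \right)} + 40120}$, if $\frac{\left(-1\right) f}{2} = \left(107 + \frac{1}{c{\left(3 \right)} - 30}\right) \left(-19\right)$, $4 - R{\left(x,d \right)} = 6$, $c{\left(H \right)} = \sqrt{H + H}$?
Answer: $\frac{2918815}{2988791} - \frac{19 \sqrt{6}}{17932746} \approx 0.97658$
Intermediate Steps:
$c{\left(H \right)} = \sqrt{2} \sqrt{H}$ ($c{\left(H \right)} = \sqrt{2 H} = \sqrt{2} \sqrt{H}$)
$R{\left(x,d \right)} = -2$ ($R{\left(x,d \right)} = 4 - 6 = -2$)
$f = 4066 + \frac{38}{-30 + \sqrt{6}}$ ($f = - 2 \left(107 + \frac{1}{\sqrt{2} \sqrt{3} - 30}\right) \left(-19\right) = - 2 \left(107 + \frac{1}{\sqrt{6} - 30}\right) \left(-19\right) = - 2 \left(107 + \frac{1}{-30 + \sqrt{6}}\right) \left(-19\right) = - 2 \left(-2033 - \frac{19}{-30 + \sqrt{6}}\right) = 4066 + \frac{38}{-30 + \sqrt{6}} \approx 4064.6$)
$\frac{f + 35114}{R{\left(-56,113 \right)} + 40120} = \frac{\left(\frac{605644}{149} - \frac{19 \sqrt{6}}{447}\right) + 35114}{-2 + 40120} = \frac{\frac{5837630}{149} - \frac{19 \sqrt{6}}{447}}{40118} = \left(\frac{5837630}{149} - \frac{19 \sqrt{6}}{447}\right) \frac{1}{40118} = \frac{2918815}{2988791} - \frac{19 \sqrt{6}}{17932746}$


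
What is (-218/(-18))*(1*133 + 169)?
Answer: 32918/9 ≈ 3657.6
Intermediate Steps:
(-218/(-18))*(1*133 + 169) = (-218*(-1/18))*(133 + 169) = (109/9)*302 = 32918/9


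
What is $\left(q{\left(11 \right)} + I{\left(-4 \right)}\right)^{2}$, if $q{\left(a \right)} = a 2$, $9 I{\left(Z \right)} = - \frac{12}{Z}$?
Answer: $\frac{4489}{9} \approx 498.78$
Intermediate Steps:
$I{\left(Z \right)} = - \frac{4}{3 Z}$ ($I{\left(Z \right)} = \frac{\left(-12\right) \frac{1}{Z}}{9} = - \frac{4}{3 Z}$)
$q{\left(a \right)} = 2 a$
$\left(q{\left(11 \right)} + I{\left(-4 \right)}\right)^{2} = \left(2 \cdot 11 - \frac{4}{3 \left(-4\right)}\right)^{2} = \left(22 - - \frac{1}{3}\right)^{2} = \left(22 + \frac{1}{3}\right)^{2} = \left(\frac{67}{3}\right)^{2} = \frac{4489}{9}$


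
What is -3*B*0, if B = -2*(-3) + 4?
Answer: 0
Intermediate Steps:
B = 10 (B = 6 + 4 = 10)
-3*B*0 = -3*10*0 = -30*0 = 0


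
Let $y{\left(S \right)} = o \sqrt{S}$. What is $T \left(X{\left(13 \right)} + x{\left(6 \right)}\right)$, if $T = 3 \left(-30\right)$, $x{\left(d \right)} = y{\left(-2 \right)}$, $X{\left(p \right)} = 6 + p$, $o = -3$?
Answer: $-1710 + 270 i \sqrt{2} \approx -1710.0 + 381.84 i$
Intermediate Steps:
$y{\left(S \right)} = - 3 \sqrt{S}$
$x{\left(d \right)} = - 3 i \sqrt{2}$ ($x{\left(d \right)} = - 3 \sqrt{-2} = - 3 i \sqrt{2}$)
$T = -90$
$T \left(X{\left(13 \right)} + x{\left(6 \right)}\right) = - 90 \left(\left(6 + 13\right) - 3 i \sqrt{2}\right) = - 90 \left(19 - 3 i \sqrt{2}\right) = -1710 + 270 i \sqrt{2}$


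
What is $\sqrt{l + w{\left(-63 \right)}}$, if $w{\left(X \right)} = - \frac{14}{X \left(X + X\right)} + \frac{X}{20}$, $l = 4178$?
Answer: $\frac{\sqrt{1656997265}}{630} \approx 64.613$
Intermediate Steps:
$w{\left(X \right)} = - \frac{7}{X^{2}} + \frac{X}{20}$ ($w{\left(X \right)} = - \frac{14}{X 2 X} + X \frac{1}{20} = - \frac{14}{2 X^{2}} + \frac{X}{20} = - 14 \frac{1}{2 X^{2}} + \frac{X}{20} = - \frac{7}{X^{2}} + \frac{X}{20}$)
$\sqrt{l + w{\left(-63 \right)}} = \sqrt{4178 + \left(- \frac{7}{3969} + \frac{1}{20} \left(-63\right)\right)} = \sqrt{4178 - \frac{35741}{11340}} = \sqrt{\frac{47342779}{11340}} = \frac{\sqrt{1656997265}}{630}$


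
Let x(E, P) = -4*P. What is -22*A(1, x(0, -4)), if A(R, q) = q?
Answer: -352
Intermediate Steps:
-22*A(1, x(0, -4)) = -(-88)*(-4) = -22*16 = -352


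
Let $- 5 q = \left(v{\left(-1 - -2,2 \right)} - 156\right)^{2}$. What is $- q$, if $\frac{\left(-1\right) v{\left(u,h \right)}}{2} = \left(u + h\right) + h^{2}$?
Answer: $5780$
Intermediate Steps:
$v{\left(u,h \right)} = - 2 h - 2 u - 2 h^{2}$ ($v{\left(u,h \right)} = - 2 \left(\left(u + h\right) + h^{2}\right) = - 2 \left(\left(h + u\right) + h^{2}\right) = - 2 \left(h + u + h^{2}\right) = - 2 h - 2 u - 2 h^{2}$)
$q = -5780$ ($q = - \frac{\left(\left(\left(-2\right) 2 - 2 \left(-1 - -2\right) - 2 \cdot 2^{2}\right) - 156\right)^{2}}{5} = - \frac{\left(\left(-4 - 2 \left(-1 + 2\right) - 8\right) - 156\right)^{2}}{5} = - \frac{\left(\left(-4 - 2 - 8\right) - 156\right)^{2}}{5} = - \frac{\left(-14 - 156\right)^{2}}{5} = - \frac{\left(-170\right)^{2}}{5} = \left(- \frac{1}{5}\right) 28900 = -5780$)
$- q = \left(-1\right) \left(-5780\right) = 5780$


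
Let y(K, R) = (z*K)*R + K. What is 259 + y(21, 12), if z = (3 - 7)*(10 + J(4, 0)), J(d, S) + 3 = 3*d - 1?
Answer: -17864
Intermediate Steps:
J(d, S) = -4 + 3*d (J(d, S) = -3 + (3*d - 1) = -3 + (-1 + 3*d) = -4 + 3*d)
z = -72 (z = (3 - 7)*(10 + (-4 + 3*4)) = -4*(10 + (-4 + 12)) = -4*(10 + 8) = -4*18 = -72)
y(K, R) = K - 72*K*R (y(K, R) = (-72*K)*R + K = -72*K*R + K = K - 72*K*R)
259 + y(21, 12) = 259 + 21*(1 - 72*12) = 259 + 21*(1 - 864) = 259 + 21*(-863) = 259 - 18123 = -17864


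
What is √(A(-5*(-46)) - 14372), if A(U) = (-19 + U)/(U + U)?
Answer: I*√760254535/230 ≈ 119.88*I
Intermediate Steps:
A(U) = (-19 + U)/(2*U) (A(U) = (-19 + U)/((2*U)) = (-19 + U)*(1/(2*U)) = (-19 + U)/(2*U))
√(A(-5*(-46)) - 14372) = √((-19 - 5*(-46))/(2*((-5*(-46)))) - 14372) = √((½)*(-19 + 230)/230 - 14372) = √((½)*(1/230)*211 - 14372) = √(211/460 - 14372) = √(-6610909/460) = I*√760254535/230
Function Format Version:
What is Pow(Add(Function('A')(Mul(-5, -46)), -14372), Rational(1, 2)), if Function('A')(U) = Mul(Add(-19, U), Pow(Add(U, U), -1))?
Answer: Mul(Rational(1, 230), I, Pow(760254535, Rational(1, 2))) ≈ Mul(119.88, I)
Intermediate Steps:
Function('A')(U) = Mul(Rational(1, 2), Pow(U, -1), Add(-19, U)) (Function('A')(U) = Mul(Add(-19, U), Pow(Mul(2, U), -1)) = Mul(Add(-19, U), Mul(Rational(1, 2), Pow(U, -1))) = Mul(Rational(1, 2), Pow(U, -1), Add(-19, U)))
Pow(Add(Function('A')(Mul(-5, -46)), -14372), Rational(1, 2)) = Pow(Add(Mul(Rational(1, 2), Pow(Mul(-5, -46), -1), Add(-19, Mul(-5, -46))), -14372), Rational(1, 2)) = Pow(Add(Mul(Rational(1, 2), Pow(230, -1), Add(-19, 230)), -14372), Rational(1, 2)) = Pow(Add(Mul(Rational(1, 2), Rational(1, 230), 211), -14372), Rational(1, 2)) = Pow(Add(Rational(211, 460), -14372), Rational(1, 2)) = Pow(Rational(-6610909, 460), Rational(1, 2)) = Mul(Rational(1, 230), I, Pow(760254535, Rational(1, 2)))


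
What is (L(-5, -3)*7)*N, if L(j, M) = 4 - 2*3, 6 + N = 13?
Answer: -98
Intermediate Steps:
N = 7 (N = -6 + 13 = 7)
L(j, M) = -2 (L(j, M) = 4 - 6 = -2)
(L(-5, -3)*7)*N = -2*7*7 = -14*7 = -98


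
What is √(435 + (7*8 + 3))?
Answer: √494 ≈ 22.226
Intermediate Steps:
√(435 + (7*8 + 3)) = √(435 + (56 + 3)) = √(435 + 59) = √494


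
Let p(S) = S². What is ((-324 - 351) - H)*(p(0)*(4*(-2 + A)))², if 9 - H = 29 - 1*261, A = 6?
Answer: 0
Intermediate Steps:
H = 241 (H = 9 - (29 - 1*261) = 9 - (29 - 261) = 9 - 1*(-232) = 9 + 232 = 241)
((-324 - 351) - H)*(p(0)*(4*(-2 + A)))² = ((-324 - 351) - 1*241)*(0²*(4*(-2 + 6)))² = (-675 - 241)*(0*(4*4))² = -916*(0*16)² = -916*0² = -916*0 = 0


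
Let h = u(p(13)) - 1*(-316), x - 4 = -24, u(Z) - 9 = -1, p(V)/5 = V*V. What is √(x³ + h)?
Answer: 2*I*√1919 ≈ 87.613*I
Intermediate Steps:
p(V) = 5*V² (p(V) = 5*(V*V) = 5*V²)
u(Z) = 8 (u(Z) = 9 - 1 = 8)
x = -20 (x = 4 - 24 = -20)
h = 324 (h = 8 - 1*(-316) = 8 + 316 = 324)
√(x³ + h) = √((-20)³ + 324) = √(-8000 + 324) = √(-7676) = 2*I*√1919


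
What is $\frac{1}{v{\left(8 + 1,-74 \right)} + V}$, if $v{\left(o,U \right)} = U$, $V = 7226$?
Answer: $\frac{1}{7152} \approx 0.00013982$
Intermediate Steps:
$\frac{1}{v{\left(8 + 1,-74 \right)} + V} = \frac{1}{-74 + 7226} = \frac{1}{7152}$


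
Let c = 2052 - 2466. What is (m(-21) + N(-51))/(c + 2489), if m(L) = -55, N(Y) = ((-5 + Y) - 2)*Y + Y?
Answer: 2852/2075 ≈ 1.3745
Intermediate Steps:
N(Y) = Y + Y*(-7 + Y) (N(Y) = (-7 + Y)*Y + Y = Y*(-7 + Y) + Y = Y + Y*(-7 + Y))
c = -414
(m(-21) + N(-51))/(c + 2489) = (-55 - 51*(-6 - 51))/(-414 + 2489) = (-55 - 51*(-57))/2075 = (-55 + 2907)*(1/2075) = 2852*(1/2075) = 2852/2075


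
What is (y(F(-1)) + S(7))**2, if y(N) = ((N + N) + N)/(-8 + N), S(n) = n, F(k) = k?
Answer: 484/9 ≈ 53.778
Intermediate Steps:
y(N) = 3*N/(-8 + N) (y(N) = (2*N + N)/(-8 + N) = (3*N)/(-8 + N) = 3*N/(-8 + N))
(y(F(-1)) + S(7))**2 = (3*(-1)/(-8 - 1) + 7)**2 = (3*(-1)/(-9) + 7)**2 = (3*(-1)*(-1/9) + 7)**2 = (1/3 + 7)**2 = (22/3)**2 = 484/9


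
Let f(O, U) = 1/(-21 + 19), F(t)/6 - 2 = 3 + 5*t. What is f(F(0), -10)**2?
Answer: 1/4 ≈ 0.25000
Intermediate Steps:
F(t) = 30 + 30*t (F(t) = 12 + 6*(3 + 5*t) = 12 + (18 + 30*t) = 30 + 30*t)
f(O, U) = -1/2 (f(O, U) = 1/(-2) = -1/2)
f(F(0), -10)**2 = (-1/2)**2 = 1/4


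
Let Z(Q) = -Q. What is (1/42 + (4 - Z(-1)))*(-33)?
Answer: -1397/14 ≈ -99.786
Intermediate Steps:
(1/42 + (4 - Z(-1)))*(-33) = (1/42 + (4 - (-1)*(-1)))*(-33) = (1/42 + (4 - 1*1))*(-33) = (1/42 + (4 - 1))*(-33) = (1/42 + 3)*(-33) = (127/42)*(-33) = -1397/14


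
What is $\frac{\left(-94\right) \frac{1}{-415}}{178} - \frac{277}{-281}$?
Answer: $\frac{10244202}{10378735} \approx 0.98704$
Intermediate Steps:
$\frac{\left(-94\right) \frac{1}{-415}}{178} - \frac{277}{-281} = \left(-94\right) \left(- \frac{1}{415}\right) \frac{1}{178} - - \frac{277}{281} = \frac{94}{415} \cdot \frac{1}{178} + \frac{277}{281} = \frac{47}{36935} + \frac{277}{281} = \frac{10244202}{10378735}$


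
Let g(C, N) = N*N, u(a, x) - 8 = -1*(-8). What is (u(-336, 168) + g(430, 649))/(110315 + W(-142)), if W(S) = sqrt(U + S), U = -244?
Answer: 46466553355/12169399611 - 421217*I*sqrt(386)/12169399611 ≈ 3.8183 - 0.00068003*I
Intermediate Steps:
u(a, x) = 16 (u(a, x) = 8 - 1*(-8) = 8 + 8 = 16)
W(S) = sqrt(-244 + S)
g(C, N) = N**2
(u(-336, 168) + g(430, 649))/(110315 + W(-142)) = (16 + 649**2)/(110315 + sqrt(-244 - 142)) = (16 + 421201)/(110315 + sqrt(-386)) = 421217/(110315 + I*sqrt(386))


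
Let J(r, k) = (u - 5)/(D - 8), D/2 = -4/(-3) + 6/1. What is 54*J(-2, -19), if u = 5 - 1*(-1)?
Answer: 81/10 ≈ 8.1000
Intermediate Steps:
D = 44/3 (D = 2*(-4/(-3) + 6/1) = 2*(-4*(-⅓) + 6*1) = 2*(4/3 + 6) = 2*(22/3) = 44/3 ≈ 14.667)
u = 6 (u = 5 + 1 = 6)
J(r, k) = 3/20 (J(r, k) = (6 - 5)/(44/3 - 8) = 1/(20/3) = 1*(3/20) = 3/20)
54*J(-2, -19) = 54*(3/20) = 81/10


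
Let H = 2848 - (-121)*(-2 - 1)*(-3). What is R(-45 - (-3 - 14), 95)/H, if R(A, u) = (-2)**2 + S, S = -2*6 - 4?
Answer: -12/3937 ≈ -0.0030480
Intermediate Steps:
S = -16 (S = -12 - 4 = -16)
R(A, u) = -12 (R(A, u) = (-2)**2 - 16 = 4 - 16 = -12)
H = 3937 (H = 2848 - (-121)*(-3*(-3)) = 2848 - (-121)*9 = 2848 - 1*(-1089) = 2848 + 1089 = 3937)
R(-45 - (-3 - 14), 95)/H = -12/3937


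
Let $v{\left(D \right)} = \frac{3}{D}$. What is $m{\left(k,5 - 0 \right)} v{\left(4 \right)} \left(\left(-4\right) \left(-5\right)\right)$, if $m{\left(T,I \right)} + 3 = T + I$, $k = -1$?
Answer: $15$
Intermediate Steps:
$m{\left(T,I \right)} = -3 + I + T$ ($m{\left(T,I \right)} = -3 + \left(T + I\right) = -3 + \left(I + T\right) = -3 + I + T$)
$m{\left(k,5 - 0 \right)} v{\left(4 \right)} \left(\left(-4\right) \left(-5\right)\right) = \left(-3 + \left(5 - 0\right) - 1\right) \frac{3}{4} \left(\left(-4\right) \left(-5\right)\right) = \left(-3 + \left(5 + 0\right) - 1\right) 3 \cdot \frac{1}{4} \cdot 20 = \left(-3 + 5 - 1\right) \frac{3}{4} \cdot 20 = 1 \cdot \frac{3}{4} \cdot 20 = \frac{3}{4} \cdot 20 = 15$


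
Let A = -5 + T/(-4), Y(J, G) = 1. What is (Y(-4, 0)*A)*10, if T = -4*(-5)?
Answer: -100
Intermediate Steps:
T = 20
A = -10 (A = -5 + 20/(-4) = -5 - 1/4*20 = -5 - 5 = -10)
(Y(-4, 0)*A)*10 = (1*(-10))*10 = -10*10 = -100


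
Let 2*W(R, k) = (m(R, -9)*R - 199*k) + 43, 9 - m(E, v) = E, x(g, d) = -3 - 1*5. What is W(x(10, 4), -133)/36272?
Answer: 13187/36272 ≈ 0.36356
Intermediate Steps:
x(g, d) = -8 (x(g, d) = -3 - 5 = -8)
m(E, v) = 9 - E
W(R, k) = 43/2 - 199*k/2 + R*(9 - R)/2 (W(R, k) = (((9 - R)*R - 199*k) + 43)/2 = ((R*(9 - R) - 199*k) + 43)/2 = ((-199*k + R*(9 - R)) + 43)/2 = (43 - 199*k + R*(9 - R))/2 = 43/2 - 199*k/2 + R*(9 - R)/2)
W(x(10, 4), -133)/36272 = (43/2 - 199/2*(-133) - ½*(-8)*(-9 - 8))/36272 = (43/2 + 26467/2 - ½*(-8)*(-17))*(1/36272) = (43/2 + 26467/2 - 68)*(1/36272) = 13187*(1/36272) = 13187/36272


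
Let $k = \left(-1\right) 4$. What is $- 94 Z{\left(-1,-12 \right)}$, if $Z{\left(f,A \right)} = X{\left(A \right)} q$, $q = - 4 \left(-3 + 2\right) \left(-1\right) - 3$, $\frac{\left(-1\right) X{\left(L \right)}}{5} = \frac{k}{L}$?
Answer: $- \frac{3290}{3} \approx -1096.7$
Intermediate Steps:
$k = -4$
$X{\left(L \right)} = \frac{20}{L}$ ($X{\left(L \right)} = - 5 \left(- \frac{4}{L}\right) = \frac{20}{L}$)
$q = -7$ ($q = \left(-4\right) \left(-1\right) \left(-1\right) - 3 = 4 \left(-1\right) - 3 = -4 - 3 = -7$)
$Z{\left(f,A \right)} = - \frac{140}{A}$ ($Z{\left(f,A \right)} = \frac{20}{A} \left(-7\right) = - \frac{140}{A}$)
$- 94 Z{\left(-1,-12 \right)} = - 94 \left(- \frac{140}{-12}\right) = - 94 \left(\left(-140\right) \left(- \frac{1}{12}\right)\right) = \left(-94\right) \frac{35}{3} = - \frac{3290}{3}$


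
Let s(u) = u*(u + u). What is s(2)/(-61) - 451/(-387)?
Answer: 24415/23607 ≈ 1.0342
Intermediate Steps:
s(u) = 2*u**2 (s(u) = u*(2*u) = 2*u**2)
s(2)/(-61) - 451/(-387) = (2*2**2)/(-61) - 451/(-387) = (2*4)*(-1/61) - 451*(-1/387) = 8*(-1/61) + 451/387 = -8/61 + 451/387 = 24415/23607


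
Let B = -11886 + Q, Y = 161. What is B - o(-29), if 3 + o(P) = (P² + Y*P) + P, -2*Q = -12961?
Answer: -3091/2 ≈ -1545.5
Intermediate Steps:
Q = 12961/2 (Q = -½*(-12961) = 12961/2 ≈ 6480.5)
B = -10811/2 (B = -11886 + 12961/2 = -10811/2 ≈ -5405.5)
o(P) = -3 + P² + 162*P (o(P) = -3 + ((P² + 161*P) + P) = -3 + (P² + 162*P) = -3 + P² + 162*P)
B - o(-29) = -10811/2 - (-3 + (-29)² + 162*(-29)) = -10811/2 - (-3 + 841 - 4698) = -10811/2 - 1*(-3860) = -10811/2 + 3860 = -3091/2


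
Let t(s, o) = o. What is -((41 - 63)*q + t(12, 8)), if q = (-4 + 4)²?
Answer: -8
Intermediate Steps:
q = 0 (q = 0² = 0)
-((41 - 63)*q + t(12, 8)) = -((41 - 63)*0 + 8) = -(-22*0 + 8) = -(0 + 8) = -1*8 = -8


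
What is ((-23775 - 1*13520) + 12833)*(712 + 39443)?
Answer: -982271610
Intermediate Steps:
((-23775 - 1*13520) + 12833)*(712 + 39443) = ((-23775 - 13520) + 12833)*40155 = (-37295 + 12833)*40155 = -24462*40155 = -982271610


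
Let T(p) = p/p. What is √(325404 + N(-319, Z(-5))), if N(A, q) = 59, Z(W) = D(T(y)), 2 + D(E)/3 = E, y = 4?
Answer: √325463 ≈ 570.49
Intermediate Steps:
T(p) = 1
D(E) = -6 + 3*E
Z(W) = -3 (Z(W) = -6 + 3*1 = -6 + 3 = -3)
√(325404 + N(-319, Z(-5))) = √(325404 + 59) = √325463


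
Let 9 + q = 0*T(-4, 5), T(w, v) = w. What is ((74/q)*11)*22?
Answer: -17908/9 ≈ -1989.8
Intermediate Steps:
q = -9 (q = -9 + 0*(-4) = -9 + 0 = -9)
((74/q)*11)*22 = ((74/(-9))*11)*22 = ((74*(-⅑))*11)*22 = -74/9*11*22 = -814/9*22 = -17908/9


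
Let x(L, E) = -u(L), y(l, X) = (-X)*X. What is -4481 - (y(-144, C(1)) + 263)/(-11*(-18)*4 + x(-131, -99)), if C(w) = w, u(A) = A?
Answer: -4136225/923 ≈ -4481.3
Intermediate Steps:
y(l, X) = -X²
x(L, E) = -L
-4481 - (y(-144, C(1)) + 263)/(-11*(-18)*4 + x(-131, -99)) = -4481 - (-1*1² + 263)/(-11*(-18)*4 - 1*(-131)) = -4481 - (-1*1 + 263)/(198*4 + 131) = -4481 - (-1 + 263)/(792 + 131) = -4481 - 262/923 = -4136225/923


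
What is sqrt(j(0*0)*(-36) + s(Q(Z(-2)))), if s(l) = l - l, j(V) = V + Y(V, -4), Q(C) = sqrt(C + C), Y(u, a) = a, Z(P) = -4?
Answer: 12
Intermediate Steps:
Q(C) = sqrt(2)*sqrt(C) (Q(C) = sqrt(2*C) = sqrt(2)*sqrt(C))
j(V) = -4 + V (j(V) = V - 4 = -4 + V)
s(l) = 0
sqrt(j(0*0)*(-36) + s(Q(Z(-2)))) = sqrt((-4 + 0*0)*(-36) + 0) = sqrt((-4 + 0)*(-36) + 0) = sqrt(-4*(-36) + 0) = sqrt(144 + 0) = sqrt(144) = 12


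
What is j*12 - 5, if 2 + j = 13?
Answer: 127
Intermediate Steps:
j = 11 (j = -2 + 13 = 11)
j*12 - 5 = 11*12 - 5 = 132 - 5 = 127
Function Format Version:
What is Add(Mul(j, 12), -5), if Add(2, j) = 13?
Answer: 127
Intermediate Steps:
j = 11 (j = Add(-2, 13) = 11)
Add(Mul(j, 12), -5) = Add(Mul(11, 12), -5) = Add(132, -5) = 127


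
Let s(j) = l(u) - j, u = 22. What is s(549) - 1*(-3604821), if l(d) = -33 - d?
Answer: 3604217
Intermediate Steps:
s(j) = -55 - j (s(j) = (-33 - 1*22) - j = (-33 - 22) - j = -55 - j)
s(549) - 1*(-3604821) = (-55 - 1*549) - 1*(-3604821) = (-55 - 549) + 3604821 = -604 + 3604821 = 3604217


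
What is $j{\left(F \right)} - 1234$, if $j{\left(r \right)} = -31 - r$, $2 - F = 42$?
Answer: $-1225$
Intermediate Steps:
$F = -40$ ($F = 2 - 42 = -40$)
$j{\left(F \right)} - 1234 = \left(-31 - -40\right) - 1234 = \left(-31 + 40\right) - 1234 = 9 - 1234 = -1225$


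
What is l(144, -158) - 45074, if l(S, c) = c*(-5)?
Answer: -44284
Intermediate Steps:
l(S, c) = -5*c
l(144, -158) - 45074 = -5*(-158) - 45074 = 790 - 45074 = -44284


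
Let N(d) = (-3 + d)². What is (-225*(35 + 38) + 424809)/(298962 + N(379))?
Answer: 204192/220169 ≈ 0.92743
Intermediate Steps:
(-225*(35 + 38) + 424809)/(298962 + N(379)) = (-225*(35 + 38) + 424809)/(298962 + (-3 + 379)²) = (-225*73 + 424809)/(298962 + 376²) = (-16425 + 424809)/(298962 + 141376) = 408384/440338 = 408384*(1/440338) = 204192/220169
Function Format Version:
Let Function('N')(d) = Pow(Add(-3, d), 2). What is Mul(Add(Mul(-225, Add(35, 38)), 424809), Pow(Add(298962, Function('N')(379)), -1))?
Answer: Rational(204192, 220169) ≈ 0.92743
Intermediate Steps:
Mul(Add(Mul(-225, Add(35, 38)), 424809), Pow(Add(298962, Function('N')(379)), -1)) = Mul(Add(Mul(-225, Add(35, 38)), 424809), Pow(Add(298962, Pow(Add(-3, 379), 2)), -1)) = Mul(Add(Mul(-225, 73), 424809), Pow(Add(298962, Pow(376, 2)), -1)) = Mul(Add(-16425, 424809), Pow(Add(298962, 141376), -1)) = Mul(408384, Pow(440338, -1)) = Mul(408384, Rational(1, 440338)) = Rational(204192, 220169)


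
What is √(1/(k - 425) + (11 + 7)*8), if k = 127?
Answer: √12787478/298 ≈ 12.000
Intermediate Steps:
√(1/(k - 425) + (11 + 7)*8) = √(1/(127 - 425) + (11 + 7)*8) = √(1/(-298) + 18*8) = √(-1/298 + 144) = √(42911/298) = √12787478/298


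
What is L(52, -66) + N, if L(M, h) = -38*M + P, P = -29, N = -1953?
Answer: -3958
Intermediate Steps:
L(M, h) = -29 - 38*M (L(M, h) = -38*M - 29 = -29 - 38*M)
L(52, -66) + N = (-29 - 38*52) - 1953 = (-29 - 1976) - 1953 = -2005 - 1953 = -3958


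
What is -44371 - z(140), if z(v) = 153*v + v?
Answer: -65931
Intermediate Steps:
z(v) = 154*v
-44371 - z(140) = -44371 - 154*140 = -44371 - 1*21560 = -44371 - 21560 = -65931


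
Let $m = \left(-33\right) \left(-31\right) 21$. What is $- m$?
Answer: $-21483$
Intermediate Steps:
$m = 21483$ ($m = 1023 \cdot 21 = 21483$)
$- m = \left(-1\right) 21483 = -21483$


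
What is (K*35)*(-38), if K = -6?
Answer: 7980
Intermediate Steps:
(K*35)*(-38) = -6*35*(-38) = -210*(-38) = 7980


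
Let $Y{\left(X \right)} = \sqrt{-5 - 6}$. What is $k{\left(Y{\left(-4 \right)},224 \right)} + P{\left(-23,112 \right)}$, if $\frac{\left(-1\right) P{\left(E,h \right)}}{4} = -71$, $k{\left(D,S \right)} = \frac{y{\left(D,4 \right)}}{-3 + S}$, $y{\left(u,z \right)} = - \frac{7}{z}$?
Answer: $\frac{251049}{884} \approx 283.99$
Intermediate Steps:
$Y{\left(X \right)} = i \sqrt{11}$ ($Y{\left(X \right)} = \sqrt{-11} = i \sqrt{11}$)
$k{\left(D,S \right)} = - \frac{7}{4 \left(-3 + S\right)}$ ($k{\left(D,S \right)} = \frac{\left(-7\right) \frac{1}{4}}{-3 + S} = - \frac{7}{4 \left(-3 + S\right)}$)
$P{\left(E,h \right)} = 284$ ($P{\left(E,h \right)} = \left(-4\right) \left(-71\right) = 284$)
$k{\left(Y{\left(-4 \right)},224 \right)} + P{\left(-23,112 \right)} = - \frac{7}{-12 + 4 \cdot 224} + 284 = - \frac{7}{-12 + 896} + 284 = - \frac{7}{884} + 284 = \frac{251049}{884}$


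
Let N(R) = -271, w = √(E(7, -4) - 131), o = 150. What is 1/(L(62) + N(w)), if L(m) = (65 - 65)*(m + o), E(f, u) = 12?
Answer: -1/271 ≈ -0.0036900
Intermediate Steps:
L(m) = 0 (L(m) = (65 - 65)*(m + 150) = 0*(150 + m) = 0)
w = I*√119 (w = √(12 - 131) = √(-119) = I*√119 ≈ 10.909*I)
1/(L(62) + N(w)) = 1/(0 - 271) = 1/(-271) = -1/271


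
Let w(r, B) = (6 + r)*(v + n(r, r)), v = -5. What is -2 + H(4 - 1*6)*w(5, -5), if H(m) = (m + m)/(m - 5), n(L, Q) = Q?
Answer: -2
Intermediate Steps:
H(m) = 2*m/(-5 + m) (H(m) = (2*m)/(-5 + m) = 2*m/(-5 + m))
w(r, B) = (-5 + r)*(6 + r) (w(r, B) = (6 + r)*(-5 + r) = (-5 + r)*(6 + r))
-2 + H(4 - 1*6)*w(5, -5) = -2 + (2*(4 - 1*6)/(-5 + (4 - 1*6)))*(-30 + 5 + 5²) = -2 + (2*(4 - 6)/(-5 + (4 - 6)))*(-30 + 5 + 25) = -2 + (2*(-2)/(-5 - 2))*0 = -2 + (2*(-2)/(-7))*0 = -2 + (2*(-2)*(-⅐))*0 = -2 + (4/7)*0 = -2 + 0 = -2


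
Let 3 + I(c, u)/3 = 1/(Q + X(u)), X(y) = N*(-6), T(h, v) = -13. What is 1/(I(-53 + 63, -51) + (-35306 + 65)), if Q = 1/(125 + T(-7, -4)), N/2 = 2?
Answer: -2687/94717086 ≈ -2.8369e-5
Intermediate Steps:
N = 4 (N = 2*2 = 4)
X(y) = -24 (X(y) = 4*(-6) = -24)
Q = 1/112 (Q = 1/(125 - 13) = 1/112 ≈ 0.0089286)
I(c, u) = -24519/2687 (I(c, u) = -9 + 3/(1/112 - 24) = -9 + 3/(-2687/112) = -9 + 3*(-112/2687) = -9 - 336/2687 = -24519/2687)
1/(I(-53 + 63, -51) + (-35306 + 65)) = 1/(-24519/2687 + (-35306 + 65)) = 1/(-24519/2687 - 35241) = 1/(-94717086/2687) = -2687/94717086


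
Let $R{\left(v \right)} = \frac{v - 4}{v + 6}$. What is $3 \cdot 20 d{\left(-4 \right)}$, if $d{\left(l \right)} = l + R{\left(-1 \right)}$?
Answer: $-300$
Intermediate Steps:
$R{\left(v \right)} = \frac{-4 + v}{6 + v}$
$d{\left(l \right)} = -1 + l$ ($d{\left(l \right)} = l + \frac{-4 - 1}{6 - 1} = l + \frac{1}{5} \left(-5\right) = l - 1 = -1 + l$)
$3 \cdot 20 d{\left(-4 \right)} = 3 \cdot 20 \left(-1 - 4\right) = 60 \left(-5\right) = -300$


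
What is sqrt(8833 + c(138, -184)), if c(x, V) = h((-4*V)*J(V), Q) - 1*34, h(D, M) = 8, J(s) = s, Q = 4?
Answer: sqrt(8807) ≈ 93.846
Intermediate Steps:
c(x, V) = -26 (c(x, V) = 8 - 1*34 = 8 - 34 = -26)
sqrt(8833 + c(138, -184)) = sqrt(8833 - 26) = sqrt(8807)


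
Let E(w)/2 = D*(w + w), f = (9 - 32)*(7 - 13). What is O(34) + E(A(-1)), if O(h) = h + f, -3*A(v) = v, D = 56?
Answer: 740/3 ≈ 246.67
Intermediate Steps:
f = 138 (f = -23*(-6) = 138)
A(v) = -v/3
O(h) = 138 + h (O(h) = h + 138 = 138 + h)
E(w) = 224*w (E(w) = 2*(56*(w + w)) = 2*(56*(2*w)) = 2*(112*w) = 224*w)
O(34) + E(A(-1)) = (138 + 34) + 224*(-⅓*(-1)) = 172 + 224*(⅓) = 172 + 224/3 = 740/3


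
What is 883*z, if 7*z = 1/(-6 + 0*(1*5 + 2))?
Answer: -883/42 ≈ -21.024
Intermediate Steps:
z = -1/42 (z = 1/(7*(-6 + 0*(1*5 + 2))) = 1/(7*(-6 + 0*(5 + 2))) = 1/(7*(-6 + 0*7)) = 1/(7*(-6 + 0)) = (⅐)/(-6) = (⅐)*(-⅙) = -1/42 ≈ -0.023810)
883*z = 883*(-1/42) = -883/42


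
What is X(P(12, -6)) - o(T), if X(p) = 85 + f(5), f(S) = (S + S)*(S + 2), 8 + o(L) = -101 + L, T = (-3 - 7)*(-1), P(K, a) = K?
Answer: 254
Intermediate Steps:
T = 10 (T = -10*(-1) = 10)
o(L) = -109 + L (o(L) = -8 + (-101 + L) = -109 + L)
f(S) = 2*S*(2 + S) (f(S) = (2*S)*(2 + S) = 2*S*(2 + S))
X(p) = 155 (X(p) = 85 + 2*5*(2 + 5) = 85 + 2*5*7 = 85 + 70 = 155)
X(P(12, -6)) - o(T) = 155 - (-109 + 10) = 155 - 1*(-99) = 155 + 99 = 254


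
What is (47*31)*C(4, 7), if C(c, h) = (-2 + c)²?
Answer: 5828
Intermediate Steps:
(47*31)*C(4, 7) = (47*31)*(-2 + 4)² = 1457*2² = 1457*4 = 5828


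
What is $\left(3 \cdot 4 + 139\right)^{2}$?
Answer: $22801$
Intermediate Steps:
$\left(3 \cdot 4 + 139\right)^{2} = \left(12 + 139\right)^{2} = 151^{2} = 22801$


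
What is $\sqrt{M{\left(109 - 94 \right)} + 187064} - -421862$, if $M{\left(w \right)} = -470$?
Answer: $421862 + \sqrt{186594} \approx 4.2229 \cdot 10^{5}$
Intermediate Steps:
$\sqrt{M{\left(109 - 94 \right)} + 187064} - -421862 = \sqrt{-470 + 187064} - -421862 = \sqrt{186594} + 421862 = 421862 + \sqrt{186594}$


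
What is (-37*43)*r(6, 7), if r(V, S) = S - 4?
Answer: -4773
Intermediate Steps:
r(V, S) = -4 + S
(-37*43)*r(6, 7) = (-37*43)*(-4 + 7) = -1591*3 = -4773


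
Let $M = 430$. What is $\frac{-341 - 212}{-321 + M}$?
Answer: $- \frac{553}{109} \approx -5.0734$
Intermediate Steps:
$\frac{-341 - 212}{-321 + M} = \frac{-341 - 212}{-321 + 430} = - \frac{553}{109}$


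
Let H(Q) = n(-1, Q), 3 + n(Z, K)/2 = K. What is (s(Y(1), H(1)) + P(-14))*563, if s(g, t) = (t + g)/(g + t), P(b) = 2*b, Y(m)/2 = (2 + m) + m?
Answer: -15201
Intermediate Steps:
Y(m) = 4 + 4*m (Y(m) = 2*((2 + m) + m) = 2*(2 + 2*m) = 4 + 4*m)
n(Z, K) = -6 + 2*K
H(Q) = -6 + 2*Q
s(g, t) = 1 (s(g, t) = (g + t)/(g + t) = 1)
(s(Y(1), H(1)) + P(-14))*563 = (1 + 2*(-14))*563 = (1 - 28)*563 = -27*563 = -15201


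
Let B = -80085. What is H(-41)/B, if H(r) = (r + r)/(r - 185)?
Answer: -41/9049605 ≈ -4.5306e-6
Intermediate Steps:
H(r) = 2*r/(-185 + r) (H(r) = (2*r)/(-185 + r) = 2*r/(-185 + r))
H(-41)/B = (2*(-41)/(-185 - 41))/(-80085) = (2*(-41)/(-226))*(-1/80085) = (2*(-41)*(-1/226))*(-1/80085) = (41/113)*(-1/80085) = -41/9049605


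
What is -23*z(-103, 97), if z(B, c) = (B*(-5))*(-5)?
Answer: 59225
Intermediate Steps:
z(B, c) = 25*B (z(B, c) = -5*B*(-5) = 25*B)
-23*z(-103, 97) = -575*(-103) = -23*(-2575) = 59225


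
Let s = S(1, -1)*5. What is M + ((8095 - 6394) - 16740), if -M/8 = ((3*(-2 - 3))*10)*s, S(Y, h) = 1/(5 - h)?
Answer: -14039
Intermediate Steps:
s = ⅚ (s = -1/(-5 - 1)*5 = -1/(-6)*5 = -1*(-⅙)*5 = (⅙)*5 = ⅚ ≈ 0.83333)
M = 1000 (M = -8*(3*(-2 - 3))*10*5/6 = -8*(3*(-5))*10*5/6 = -8*(-15*10)*5/6 = -(-1200)*5/6 = -8*(-125) = 1000)
M + ((8095 - 6394) - 16740) = 1000 + ((8095 - 6394) - 16740) = 1000 + (1701 - 16740) = 1000 - 15039 = -14039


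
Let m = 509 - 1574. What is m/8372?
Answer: -1065/8372 ≈ -0.12721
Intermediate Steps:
m = -1065
m/8372 = -1065/8372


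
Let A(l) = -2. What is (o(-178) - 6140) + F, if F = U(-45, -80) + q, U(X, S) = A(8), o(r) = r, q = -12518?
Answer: -18838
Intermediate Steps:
U(X, S) = -2
F = -12520 (F = -2 - 12518 = -12520)
(o(-178) - 6140) + F = (-178 - 6140) - 12520 = -6318 - 12520 = -18838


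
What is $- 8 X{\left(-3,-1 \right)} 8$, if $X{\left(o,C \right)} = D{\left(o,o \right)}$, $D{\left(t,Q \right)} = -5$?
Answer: $320$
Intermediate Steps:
$X{\left(o,C \right)} = -5$
$- 8 X{\left(-3,-1 \right)} 8 = \left(-8\right) \left(-5\right) 8 = 40 \cdot 8 = 320$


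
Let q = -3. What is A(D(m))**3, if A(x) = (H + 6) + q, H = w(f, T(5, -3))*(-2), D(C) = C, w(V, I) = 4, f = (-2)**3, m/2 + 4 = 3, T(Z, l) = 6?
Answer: -125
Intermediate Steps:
m = -2 (m = -8 + 2*3 = -8 + 6 = -2)
f = -8
H = -8 (H = 4*(-2) = -8)
A(x) = -5 (A(x) = (-8 + 6) - 3 = -2 - 3 = -5)
A(D(m))**3 = (-5)**3 = -125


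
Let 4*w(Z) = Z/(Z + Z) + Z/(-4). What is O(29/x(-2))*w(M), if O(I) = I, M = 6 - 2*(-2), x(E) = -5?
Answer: 29/10 ≈ 2.9000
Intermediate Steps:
M = 10 (M = 6 + 4 = 10)
w(Z) = ⅛ - Z/16 (w(Z) = (Z/(Z + Z) + Z/(-4))/4 = (Z/((2*Z)) + Z*(-¼))/4 = (Z*(1/(2*Z)) - Z/4)/4 = (½ - Z/4)/4 = ⅛ - Z/16)
O(29/x(-2))*w(M) = (29/(-5))*(⅛ - 1/16*10) = (29*(-⅕))*(⅛ - 5/8) = -29/5*(-½) = 29/10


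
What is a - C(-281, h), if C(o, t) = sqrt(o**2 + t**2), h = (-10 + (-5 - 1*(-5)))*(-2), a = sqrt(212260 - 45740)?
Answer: -sqrt(79361) + 2*sqrt(41630) ≈ 126.36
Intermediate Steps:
a = 2*sqrt(41630) (a = sqrt(166520) = 2*sqrt(41630) ≈ 408.07)
h = 20 (h = (-10 + (-5 + 5))*(-2) = (-10 + 0)*(-2) = -10*(-2) = 20)
a - C(-281, h) = 2*sqrt(41630) - sqrt((-281)**2 + 20**2) = 2*sqrt(41630) - sqrt(78961 + 400) = 2*sqrt(41630) - sqrt(79361) = -sqrt(79361) + 2*sqrt(41630)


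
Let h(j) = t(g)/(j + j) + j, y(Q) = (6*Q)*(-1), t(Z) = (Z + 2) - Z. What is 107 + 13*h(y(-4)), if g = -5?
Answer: 10069/24 ≈ 419.54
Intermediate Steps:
t(Z) = 2 (t(Z) = (2 + Z) - Z = 2)
y(Q) = -6*Q
h(j) = j + 1/j (h(j) = 2/(j + j) + j = 2/((2*j)) + j = 2*(1/(2*j)) + j = 1/j + j = j + 1/j)
107 + 13*h(y(-4)) = 107 + 13*(-6*(-4) + 1/(-6*(-4))) = 107 + 13*(24 + 1/24) = 107 + 13*(577/24) = 107 + 7501/24 = 10069/24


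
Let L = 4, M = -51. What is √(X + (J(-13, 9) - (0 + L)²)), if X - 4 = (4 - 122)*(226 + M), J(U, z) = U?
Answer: 5*I*√827 ≈ 143.79*I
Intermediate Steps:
X = -20646 (X = 4 + (4 - 122)*(226 - 51) = 4 - 118*175 = 4 - 20650 = -20646)
√(X + (J(-13, 9) - (0 + L)²)) = √(-20646 + (-13 - (0 + 4)²)) = √(-20646 + (-13 - 1*4²)) = √(-20646 + (-13 - 1*16)) = √(-20646 + (-13 - 16)) = √(-20646 - 29) = √(-20675) = 5*I*√827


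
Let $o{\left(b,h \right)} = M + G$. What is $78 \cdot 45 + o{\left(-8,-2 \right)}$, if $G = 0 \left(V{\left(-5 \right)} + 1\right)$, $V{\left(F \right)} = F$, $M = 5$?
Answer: $3515$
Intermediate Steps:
$G = 0$ ($G = 0 \left(-5 + 1\right) = 0 \left(-4\right) = 0$)
$o{\left(b,h \right)} = 5$ ($o{\left(b,h \right)} = 5 + 0 = 5$)
$78 \cdot 45 + o{\left(-8,-2 \right)} = 78 \cdot 45 + 5 = 3510 + 5 = 3515$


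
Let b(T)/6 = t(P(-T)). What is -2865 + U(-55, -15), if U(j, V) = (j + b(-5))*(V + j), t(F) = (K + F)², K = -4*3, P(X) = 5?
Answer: -19595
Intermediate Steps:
K = -12
t(F) = (-12 + F)²
b(T) = 294 (b(T) = 6*(-12 + 5)² = 6*(-7)² = 6*49 = 294)
U(j, V) = (294 + j)*(V + j) (U(j, V) = (j + 294)*(V + j) = (294 + j)*(V + j))
-2865 + U(-55, -15) = -2865 + ((-55)² + 294*(-15) + 294*(-55) - 15*(-55)) = -2865 + (3025 - 4410 - 16170 + 825) = -2865 - 16730 = -19595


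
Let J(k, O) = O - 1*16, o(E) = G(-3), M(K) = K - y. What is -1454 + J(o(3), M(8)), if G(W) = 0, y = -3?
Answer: -1459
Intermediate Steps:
M(K) = 3 + K (M(K) = K - 1*(-3) = K + 3 = 3 + K)
o(E) = 0
J(k, O) = -16 + O (J(k, O) = O - 16 = -16 + O)
-1454 + J(o(3), M(8)) = -1454 + (-16 + (3 + 8)) = -1454 + (-16 + 11) = -1454 - 5 = -1459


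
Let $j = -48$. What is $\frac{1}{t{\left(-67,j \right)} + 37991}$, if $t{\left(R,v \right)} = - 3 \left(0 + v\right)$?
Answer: $\frac{1}{38135} \approx 2.6223 \cdot 10^{-5}$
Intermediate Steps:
$t{\left(R,v \right)} = - 3 v$
$\frac{1}{t{\left(-67,j \right)} + 37991} = \frac{1}{\left(-3\right) \left(-48\right) + 37991} = \frac{1}{144 + 37991} = \frac{1}{38135}$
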